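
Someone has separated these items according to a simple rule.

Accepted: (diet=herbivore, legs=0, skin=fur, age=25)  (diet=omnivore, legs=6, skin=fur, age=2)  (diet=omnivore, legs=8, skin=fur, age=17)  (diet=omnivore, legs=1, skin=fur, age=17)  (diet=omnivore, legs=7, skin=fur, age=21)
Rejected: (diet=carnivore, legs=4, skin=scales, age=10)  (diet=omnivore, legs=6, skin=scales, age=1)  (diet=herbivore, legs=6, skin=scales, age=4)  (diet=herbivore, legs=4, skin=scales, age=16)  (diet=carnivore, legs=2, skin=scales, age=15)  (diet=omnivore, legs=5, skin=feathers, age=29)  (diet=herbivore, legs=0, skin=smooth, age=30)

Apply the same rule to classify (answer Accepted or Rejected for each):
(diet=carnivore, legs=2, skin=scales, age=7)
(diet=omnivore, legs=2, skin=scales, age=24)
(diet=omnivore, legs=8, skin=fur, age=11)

Rejected, Rejected, Accepted

The simplest hypothesis consistent with all the labels is: skin is fur.
(diet=carnivore, legs=2, skin=scales, age=7): skin is scales, does not satisfy this → Rejected.
(diet=omnivore, legs=2, skin=scales, age=24): skin is scales, does not satisfy this → Rejected.
(diet=omnivore, legs=8, skin=fur, age=11): skin is fur, qualifies → Accepted.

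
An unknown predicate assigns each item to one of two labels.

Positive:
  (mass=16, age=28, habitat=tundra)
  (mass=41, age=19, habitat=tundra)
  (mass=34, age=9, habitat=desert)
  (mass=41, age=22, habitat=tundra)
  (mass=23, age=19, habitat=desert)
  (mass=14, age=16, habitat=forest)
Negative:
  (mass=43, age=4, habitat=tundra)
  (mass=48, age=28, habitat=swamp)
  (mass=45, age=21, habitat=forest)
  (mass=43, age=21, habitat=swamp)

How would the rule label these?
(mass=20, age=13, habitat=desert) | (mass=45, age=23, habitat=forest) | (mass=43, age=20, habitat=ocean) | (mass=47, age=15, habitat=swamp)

The classifier is using: mass ≤ 41.
Positive: (mass=20, age=13, habitat=desert), since mass = 20. Negative: (mass=45, age=23, habitat=forest), since mass = 45. Negative: (mass=43, age=20, habitat=ocean), since mass = 43. Negative: (mass=47, age=15, habitat=swamp), since mass = 47.

Positive, Negative, Negative, Negative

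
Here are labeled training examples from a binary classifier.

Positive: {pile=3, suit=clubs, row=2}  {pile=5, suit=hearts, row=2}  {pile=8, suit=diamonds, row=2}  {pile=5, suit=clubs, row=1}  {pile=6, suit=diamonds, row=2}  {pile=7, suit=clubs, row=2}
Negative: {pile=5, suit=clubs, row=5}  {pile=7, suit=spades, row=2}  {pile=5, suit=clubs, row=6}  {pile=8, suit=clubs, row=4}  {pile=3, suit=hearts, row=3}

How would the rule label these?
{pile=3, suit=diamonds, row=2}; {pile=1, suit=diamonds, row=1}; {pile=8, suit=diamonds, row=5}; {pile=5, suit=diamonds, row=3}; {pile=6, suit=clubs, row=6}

All 'Positive' examples share one property — suit is not spades AND row ≤ 2 — and every 'Negative' example lacks it.
{pile=3, suit=diamonds, row=2}: suit is diamonds, row = 2 — checks out, so Positive.
{pile=1, suit=diamonds, row=1}: suit is diamonds, row = 1 — checks out, so Positive.
{pile=8, suit=diamonds, row=5}: suit is diamonds, row = 5 — lacks this property, so Negative.
{pile=5, suit=diamonds, row=3}: suit is diamonds, row = 3 — lacks this property, so Negative.
{pile=6, suit=clubs, row=6}: suit is clubs, row = 6 — lacks this property, so Negative.

Positive, Positive, Negative, Negative, Negative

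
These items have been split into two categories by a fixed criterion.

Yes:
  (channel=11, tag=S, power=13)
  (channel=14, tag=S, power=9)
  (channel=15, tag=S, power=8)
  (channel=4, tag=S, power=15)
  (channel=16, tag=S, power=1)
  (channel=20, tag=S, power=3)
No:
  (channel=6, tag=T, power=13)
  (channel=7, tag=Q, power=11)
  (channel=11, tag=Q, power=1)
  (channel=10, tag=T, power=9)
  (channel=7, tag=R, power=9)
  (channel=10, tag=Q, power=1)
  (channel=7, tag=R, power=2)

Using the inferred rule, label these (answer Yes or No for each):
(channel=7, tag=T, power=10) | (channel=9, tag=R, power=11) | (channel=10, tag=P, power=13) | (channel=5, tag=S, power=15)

A rule that fits every label: tag is S — true of each 'Yes' example, false of each 'No' one.
No: (channel=7, tag=T, power=10), since tag is T.
No: (channel=9, tag=R, power=11), since tag is R.
No: (channel=10, tag=P, power=13), since tag is P.
Yes: (channel=5, tag=S, power=15), since tag is S.

No, No, No, Yes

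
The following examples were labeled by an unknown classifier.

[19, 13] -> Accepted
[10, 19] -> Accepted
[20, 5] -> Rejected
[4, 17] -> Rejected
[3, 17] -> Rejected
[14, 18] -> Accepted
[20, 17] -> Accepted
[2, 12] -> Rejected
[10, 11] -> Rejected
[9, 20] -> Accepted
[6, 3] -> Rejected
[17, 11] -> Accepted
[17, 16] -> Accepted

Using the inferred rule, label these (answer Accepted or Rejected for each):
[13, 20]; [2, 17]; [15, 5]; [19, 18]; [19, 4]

The common property of the 'Accepted' items is: sum ≥ 28. No 'Rejected' item has it.
[13, 20] — 13+20 = 33, hence Accepted. [2, 17] — 2+17 = 19, hence Rejected. [15, 5] — 15+5 = 20, hence Rejected. [19, 18] — 19+18 = 37, hence Accepted. [19, 4] — 19+4 = 23, hence Rejected.

Accepted, Rejected, Rejected, Accepted, Rejected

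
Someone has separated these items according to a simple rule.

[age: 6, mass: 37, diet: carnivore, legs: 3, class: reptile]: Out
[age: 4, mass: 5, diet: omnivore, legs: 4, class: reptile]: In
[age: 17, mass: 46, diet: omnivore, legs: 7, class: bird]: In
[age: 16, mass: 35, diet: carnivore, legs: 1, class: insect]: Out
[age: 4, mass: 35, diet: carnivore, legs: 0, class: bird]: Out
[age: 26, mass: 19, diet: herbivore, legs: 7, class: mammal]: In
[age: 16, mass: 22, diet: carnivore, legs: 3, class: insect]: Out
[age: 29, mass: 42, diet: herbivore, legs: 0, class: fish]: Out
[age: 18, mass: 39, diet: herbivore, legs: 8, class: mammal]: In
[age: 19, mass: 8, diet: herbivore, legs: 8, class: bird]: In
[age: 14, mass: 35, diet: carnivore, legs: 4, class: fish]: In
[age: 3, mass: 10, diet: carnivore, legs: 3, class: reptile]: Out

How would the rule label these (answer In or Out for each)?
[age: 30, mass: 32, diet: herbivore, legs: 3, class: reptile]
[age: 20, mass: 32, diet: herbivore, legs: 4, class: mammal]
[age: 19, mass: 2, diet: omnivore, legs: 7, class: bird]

The distinguishing property — legs ≥ 4 — holds for all the 'In' cases and none of the 'Out' cases.
Out: [age: 30, mass: 32, diet: herbivore, legs: 3, class: reptile], since legs = 3. In: [age: 20, mass: 32, diet: herbivore, legs: 4, class: mammal], since legs = 4. In: [age: 19, mass: 2, diet: omnivore, legs: 7, class: bird], since legs = 7.

Out, In, In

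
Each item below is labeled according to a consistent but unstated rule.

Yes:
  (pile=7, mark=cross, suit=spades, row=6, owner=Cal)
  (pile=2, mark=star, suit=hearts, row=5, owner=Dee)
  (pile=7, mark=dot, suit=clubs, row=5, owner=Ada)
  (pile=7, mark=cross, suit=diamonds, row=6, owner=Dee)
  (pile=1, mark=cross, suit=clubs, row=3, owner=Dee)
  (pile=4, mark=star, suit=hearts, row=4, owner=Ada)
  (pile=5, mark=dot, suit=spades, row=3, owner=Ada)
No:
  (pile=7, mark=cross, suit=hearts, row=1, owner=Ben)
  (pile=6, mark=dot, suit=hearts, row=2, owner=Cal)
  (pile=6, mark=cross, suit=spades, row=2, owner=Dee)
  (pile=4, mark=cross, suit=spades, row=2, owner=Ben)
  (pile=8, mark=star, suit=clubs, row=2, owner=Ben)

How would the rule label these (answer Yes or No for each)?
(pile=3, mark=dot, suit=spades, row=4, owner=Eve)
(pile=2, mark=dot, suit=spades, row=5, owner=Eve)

Yes, Yes

The common property of the 'Yes' items is: row ≥ 3. No 'No' item has it.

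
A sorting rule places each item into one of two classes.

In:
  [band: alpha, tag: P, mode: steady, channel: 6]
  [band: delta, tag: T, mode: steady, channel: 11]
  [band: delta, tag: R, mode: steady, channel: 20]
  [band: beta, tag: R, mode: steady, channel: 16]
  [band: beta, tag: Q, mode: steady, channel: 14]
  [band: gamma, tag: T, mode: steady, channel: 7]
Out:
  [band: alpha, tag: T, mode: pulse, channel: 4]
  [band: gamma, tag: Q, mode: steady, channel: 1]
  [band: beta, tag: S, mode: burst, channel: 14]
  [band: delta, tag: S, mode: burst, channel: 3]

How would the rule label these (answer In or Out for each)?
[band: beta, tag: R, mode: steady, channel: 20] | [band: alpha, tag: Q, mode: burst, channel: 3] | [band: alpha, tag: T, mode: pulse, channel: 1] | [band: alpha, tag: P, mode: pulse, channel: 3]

In, Out, Out, Out

Rule: mode is steady AND channel ≥ 3. This holds for each 'In' example and fails for each 'Out' one.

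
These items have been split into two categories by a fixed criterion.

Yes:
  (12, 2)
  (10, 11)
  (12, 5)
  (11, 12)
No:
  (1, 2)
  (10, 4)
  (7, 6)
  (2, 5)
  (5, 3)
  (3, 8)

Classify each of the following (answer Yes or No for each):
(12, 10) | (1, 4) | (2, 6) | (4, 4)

The simplest hypothesis consistent with all the labels is: max ≥ 11.

Yes, No, No, No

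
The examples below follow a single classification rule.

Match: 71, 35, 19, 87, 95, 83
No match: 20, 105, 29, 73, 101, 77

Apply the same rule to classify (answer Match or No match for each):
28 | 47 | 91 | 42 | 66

A rule that fits every label: ≡ 3 (mod 4) — true of each 'Match' example, false of each 'No match' one.
28: No match (28 mod 4 = 0). 47: Match (47 mod 4 = 3). 91: Match (91 mod 4 = 3). 42: No match (42 mod 4 = 2). 66: No match (66 mod 4 = 2).

No match, Match, Match, No match, No match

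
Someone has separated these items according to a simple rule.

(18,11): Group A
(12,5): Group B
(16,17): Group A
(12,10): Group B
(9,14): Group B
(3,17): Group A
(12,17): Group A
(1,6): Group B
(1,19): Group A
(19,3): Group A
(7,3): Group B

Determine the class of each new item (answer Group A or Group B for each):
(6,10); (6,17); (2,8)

Group B, Group A, Group B

Every 'Group A' example satisfies: max ≥ 16. None of the 'Group B' examples do.
(6,10): max 10 — does not pass, so Group B. (6,17): max 17 — checks out, so Group A. (2,8): max 8 — does not pass, so Group B.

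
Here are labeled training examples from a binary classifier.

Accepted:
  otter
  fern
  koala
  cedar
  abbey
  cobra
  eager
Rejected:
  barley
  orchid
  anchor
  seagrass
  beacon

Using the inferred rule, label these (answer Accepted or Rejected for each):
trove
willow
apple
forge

Accepted, Rejected, Accepted, Accepted

The pattern is that an item is 'Accepted' exactly when: length ≤ 5.
trove → length 5 → Accepted. willow → length 6 → Rejected. apple → length 5 → Accepted. forge → length 5 → Accepted.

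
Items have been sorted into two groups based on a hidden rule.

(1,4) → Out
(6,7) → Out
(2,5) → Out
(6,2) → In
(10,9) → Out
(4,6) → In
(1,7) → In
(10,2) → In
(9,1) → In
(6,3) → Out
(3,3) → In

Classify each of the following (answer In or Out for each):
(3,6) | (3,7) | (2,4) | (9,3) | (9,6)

The distinguishing property — sum is even — holds for all the 'In' cases and none of the 'Out' cases.
(3,6): Out (3+6 = 9).
(3,7): In (3+7 = 10).
(2,4): In (2+4 = 6).
(9,3): In (9+3 = 12).
(9,6): Out (9+6 = 15).

Out, In, In, In, Out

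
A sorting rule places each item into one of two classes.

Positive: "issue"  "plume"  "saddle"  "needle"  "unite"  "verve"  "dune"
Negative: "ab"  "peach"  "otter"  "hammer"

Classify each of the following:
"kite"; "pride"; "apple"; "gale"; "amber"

The rule appears to be: ends with 'e'.

Positive, Positive, Positive, Positive, Negative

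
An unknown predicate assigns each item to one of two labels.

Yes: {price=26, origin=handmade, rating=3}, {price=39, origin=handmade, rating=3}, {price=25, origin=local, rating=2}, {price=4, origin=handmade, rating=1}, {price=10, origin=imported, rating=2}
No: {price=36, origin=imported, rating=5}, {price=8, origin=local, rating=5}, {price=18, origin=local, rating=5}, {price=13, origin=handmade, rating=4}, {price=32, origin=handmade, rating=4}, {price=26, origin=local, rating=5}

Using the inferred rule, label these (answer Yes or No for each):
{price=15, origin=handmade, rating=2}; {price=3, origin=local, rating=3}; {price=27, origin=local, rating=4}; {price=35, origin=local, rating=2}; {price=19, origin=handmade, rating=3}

Yes, Yes, No, Yes, Yes

The common property of the 'Yes' items is: rating ≤ 3. No 'No' item has it.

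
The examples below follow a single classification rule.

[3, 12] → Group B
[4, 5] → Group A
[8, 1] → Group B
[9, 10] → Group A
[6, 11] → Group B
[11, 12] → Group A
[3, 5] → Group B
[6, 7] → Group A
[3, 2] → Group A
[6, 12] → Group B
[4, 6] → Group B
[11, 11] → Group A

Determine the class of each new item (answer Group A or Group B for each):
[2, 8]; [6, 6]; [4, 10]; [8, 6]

Group B, Group A, Group B, Group B

The simplest hypothesis consistent with all the labels is: |first − second| ≤ 1.
[2, 8] — |2−8| = 6, hence Group B. [6, 6] — |6−6| = 0, hence Group A. [4, 10] — |4−10| = 6, hence Group B. [8, 6] — |8−6| = 2, hence Group B.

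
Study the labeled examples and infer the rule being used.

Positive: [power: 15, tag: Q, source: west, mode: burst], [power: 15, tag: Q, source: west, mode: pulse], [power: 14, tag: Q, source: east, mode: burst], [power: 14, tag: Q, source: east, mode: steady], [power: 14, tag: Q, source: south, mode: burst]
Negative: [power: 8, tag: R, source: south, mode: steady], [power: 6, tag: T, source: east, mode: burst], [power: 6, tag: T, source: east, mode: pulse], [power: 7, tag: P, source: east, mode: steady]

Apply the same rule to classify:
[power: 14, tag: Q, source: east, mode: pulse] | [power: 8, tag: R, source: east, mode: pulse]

Positive, Negative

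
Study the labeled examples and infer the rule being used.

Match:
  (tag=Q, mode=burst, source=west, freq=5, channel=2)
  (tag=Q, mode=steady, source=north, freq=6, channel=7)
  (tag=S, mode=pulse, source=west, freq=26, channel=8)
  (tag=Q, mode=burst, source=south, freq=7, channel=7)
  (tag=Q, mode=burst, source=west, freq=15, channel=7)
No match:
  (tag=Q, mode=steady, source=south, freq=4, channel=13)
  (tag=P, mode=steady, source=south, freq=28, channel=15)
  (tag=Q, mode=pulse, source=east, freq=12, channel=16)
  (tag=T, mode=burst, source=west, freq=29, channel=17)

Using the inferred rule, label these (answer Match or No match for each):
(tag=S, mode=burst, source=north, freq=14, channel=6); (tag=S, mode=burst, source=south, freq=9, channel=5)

The pattern is that an item is 'Match' exactly when: channel ≤ 8.
Match: (tag=S, mode=burst, source=north, freq=14, channel=6), since channel = 6. Match: (tag=S, mode=burst, source=south, freq=9, channel=5), since channel = 5.

Match, Match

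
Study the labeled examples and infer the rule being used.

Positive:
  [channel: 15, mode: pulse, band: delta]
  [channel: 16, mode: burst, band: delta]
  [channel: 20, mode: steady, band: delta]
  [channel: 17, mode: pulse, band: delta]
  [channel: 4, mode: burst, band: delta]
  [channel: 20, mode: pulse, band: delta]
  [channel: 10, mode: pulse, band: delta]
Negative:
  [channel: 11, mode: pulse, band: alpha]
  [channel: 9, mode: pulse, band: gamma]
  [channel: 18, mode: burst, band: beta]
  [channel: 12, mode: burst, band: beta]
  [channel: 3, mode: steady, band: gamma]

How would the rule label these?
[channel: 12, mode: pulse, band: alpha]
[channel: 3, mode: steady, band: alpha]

Negative, Negative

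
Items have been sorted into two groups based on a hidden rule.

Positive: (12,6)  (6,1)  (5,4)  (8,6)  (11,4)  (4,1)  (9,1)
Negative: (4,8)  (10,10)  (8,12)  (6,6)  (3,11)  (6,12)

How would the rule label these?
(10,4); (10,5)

Rule: first > second. This holds for each 'Positive' example and fails for each 'Negative' one.
(10,4): Positive (10 > 4). (10,5): Positive (10 > 5).

Positive, Positive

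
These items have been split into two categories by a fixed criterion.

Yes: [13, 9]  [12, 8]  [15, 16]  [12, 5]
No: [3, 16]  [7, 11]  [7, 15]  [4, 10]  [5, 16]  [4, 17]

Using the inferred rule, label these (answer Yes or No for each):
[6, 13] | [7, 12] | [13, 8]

'Yes' ⟺ first ≥ 8.
[6, 13] → first 6 → No. [7, 12] → first 7 → No. [13, 8] → first 13 → Yes.

No, No, Yes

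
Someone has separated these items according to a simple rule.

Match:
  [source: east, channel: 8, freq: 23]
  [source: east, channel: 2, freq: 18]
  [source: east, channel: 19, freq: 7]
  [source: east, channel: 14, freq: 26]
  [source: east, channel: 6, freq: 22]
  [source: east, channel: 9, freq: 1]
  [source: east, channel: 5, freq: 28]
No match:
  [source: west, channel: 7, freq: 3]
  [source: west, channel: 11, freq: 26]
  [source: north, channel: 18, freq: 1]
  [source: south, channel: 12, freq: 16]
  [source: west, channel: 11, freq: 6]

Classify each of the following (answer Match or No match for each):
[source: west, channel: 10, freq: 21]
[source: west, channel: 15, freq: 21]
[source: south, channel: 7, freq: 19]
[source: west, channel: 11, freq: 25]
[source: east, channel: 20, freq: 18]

Checking candidate rules against both groups, what survives is: source is east.
[source: west, channel: 10, freq: 21] → source is west → No match. [source: west, channel: 15, freq: 21] → source is west → No match. [source: south, channel: 7, freq: 19] → source is south → No match. [source: west, channel: 11, freq: 25] → source is west → No match. [source: east, channel: 20, freq: 18] → source is east → Match.

No match, No match, No match, No match, Match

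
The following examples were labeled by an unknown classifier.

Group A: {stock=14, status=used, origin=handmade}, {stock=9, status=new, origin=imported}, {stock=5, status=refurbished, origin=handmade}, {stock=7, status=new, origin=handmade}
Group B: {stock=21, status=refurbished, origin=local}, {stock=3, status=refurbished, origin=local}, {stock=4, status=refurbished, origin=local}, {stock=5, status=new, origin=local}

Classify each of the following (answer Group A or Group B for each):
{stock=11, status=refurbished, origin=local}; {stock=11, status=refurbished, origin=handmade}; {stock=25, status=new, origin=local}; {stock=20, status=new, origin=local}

Group B, Group A, Group B, Group B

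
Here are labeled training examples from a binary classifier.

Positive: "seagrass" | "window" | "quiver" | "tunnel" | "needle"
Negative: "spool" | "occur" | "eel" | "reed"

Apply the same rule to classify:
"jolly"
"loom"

One predicate separates the groups cleanly: length ≥ 6.
"jolly": Negative (length 5). "loom": Negative (length 4).

Negative, Negative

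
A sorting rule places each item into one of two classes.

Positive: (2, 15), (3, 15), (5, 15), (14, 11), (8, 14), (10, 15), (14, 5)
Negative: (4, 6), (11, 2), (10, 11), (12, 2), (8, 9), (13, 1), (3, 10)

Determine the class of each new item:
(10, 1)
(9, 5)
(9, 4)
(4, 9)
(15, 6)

Negative, Negative, Negative, Negative, Positive

'Positive' ⟺ max ≥ 14.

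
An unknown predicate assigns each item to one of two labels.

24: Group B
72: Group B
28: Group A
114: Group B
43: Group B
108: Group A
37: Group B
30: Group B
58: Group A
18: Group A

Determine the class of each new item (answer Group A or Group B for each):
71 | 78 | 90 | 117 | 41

Group B, Group A, Group B, Group B, Group B

The distinguishing property — ends in digit 8 — holds for all the 'Group A' cases and none of the 'Group B' cases.
71 — last digit 1, hence Group B. 78 — last digit 8, hence Group A. 90 — last digit 0, hence Group B. 117 — last digit 7, hence Group B. 41 — last digit 1, hence Group B.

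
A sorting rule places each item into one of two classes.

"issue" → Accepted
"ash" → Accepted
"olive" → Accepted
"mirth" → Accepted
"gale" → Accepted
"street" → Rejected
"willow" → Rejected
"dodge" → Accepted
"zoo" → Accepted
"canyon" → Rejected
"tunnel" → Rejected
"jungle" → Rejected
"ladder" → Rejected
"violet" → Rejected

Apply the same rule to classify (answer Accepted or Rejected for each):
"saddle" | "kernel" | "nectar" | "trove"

Rejected, Rejected, Rejected, Accepted

A rule that fits every label: length ≤ 5 — true of each 'Accepted' example, false of each 'Rejected' one.
"saddle": length 6 — doesn't match, so Rejected.
"kernel": length 6 — doesn't match, so Rejected.
"nectar": length 6 — doesn't match, so Rejected.
"trove": length 5 — has this property, so Accepted.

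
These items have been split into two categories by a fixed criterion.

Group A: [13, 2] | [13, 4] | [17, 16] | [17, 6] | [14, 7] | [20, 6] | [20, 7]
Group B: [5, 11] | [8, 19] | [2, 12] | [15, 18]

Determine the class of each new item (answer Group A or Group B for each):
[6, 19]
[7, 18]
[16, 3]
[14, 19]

The classifier is using: first > second.

Group B, Group B, Group A, Group B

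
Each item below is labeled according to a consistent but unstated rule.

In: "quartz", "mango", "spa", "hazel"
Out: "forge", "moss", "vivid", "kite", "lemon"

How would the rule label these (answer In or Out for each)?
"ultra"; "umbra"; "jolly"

Checking candidate rules against both groups, what survives is: contains 'a'.

In, In, Out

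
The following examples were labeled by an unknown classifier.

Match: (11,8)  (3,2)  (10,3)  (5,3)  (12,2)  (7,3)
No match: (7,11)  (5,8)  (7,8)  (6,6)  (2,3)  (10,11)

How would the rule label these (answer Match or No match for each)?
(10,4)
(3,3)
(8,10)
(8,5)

Match, No match, No match, Match

Looking at the examples, the only property every 'Match' case has and every 'No match' case lacks is: first > second.
(10,4): 10 > 4, checks out → Match.
(3,3): 3 = 3, lacks this property → No match.
(8,10): 8 < 10, lacks this property → No match.
(8,5): 8 > 5, checks out → Match.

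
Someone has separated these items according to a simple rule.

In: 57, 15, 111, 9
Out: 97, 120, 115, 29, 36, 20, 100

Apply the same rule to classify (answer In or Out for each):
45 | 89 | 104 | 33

The distinguishing property — ≡ 3 (mod 6) — holds for all the 'In' cases and none of the 'Out' cases.

In, Out, Out, In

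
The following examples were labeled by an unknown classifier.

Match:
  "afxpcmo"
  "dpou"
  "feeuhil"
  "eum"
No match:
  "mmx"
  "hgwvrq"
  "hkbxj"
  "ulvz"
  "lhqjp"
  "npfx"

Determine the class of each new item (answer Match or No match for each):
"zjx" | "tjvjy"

No match, No match

All 'Match' examples share one property — has ≥ 2 vowels — and every 'No match' example lacks it.
"zjx" — 0 vowels, hence No match. "tjvjy" — 0 vowels, hence No match.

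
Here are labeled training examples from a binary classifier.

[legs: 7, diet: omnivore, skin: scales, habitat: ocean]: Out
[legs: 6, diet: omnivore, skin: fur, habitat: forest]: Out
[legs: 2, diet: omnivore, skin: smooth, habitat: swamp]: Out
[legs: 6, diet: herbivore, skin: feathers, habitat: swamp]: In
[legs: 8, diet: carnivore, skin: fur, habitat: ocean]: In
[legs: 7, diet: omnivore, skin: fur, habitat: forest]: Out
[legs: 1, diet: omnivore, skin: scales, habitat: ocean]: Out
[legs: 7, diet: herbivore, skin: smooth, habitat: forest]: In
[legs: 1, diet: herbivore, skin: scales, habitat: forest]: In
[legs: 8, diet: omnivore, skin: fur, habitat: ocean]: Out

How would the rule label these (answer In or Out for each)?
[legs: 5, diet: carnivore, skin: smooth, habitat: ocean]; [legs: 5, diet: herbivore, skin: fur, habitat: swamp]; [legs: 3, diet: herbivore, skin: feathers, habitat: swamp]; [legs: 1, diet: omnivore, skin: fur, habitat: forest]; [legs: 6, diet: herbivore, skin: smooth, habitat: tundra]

In, In, In, Out, In

Comparing the two groups points to one rule — diet is not omnivore.
[legs: 5, diet: carnivore, skin: smooth, habitat: ocean] — diet is carnivore, hence In.
[legs: 5, diet: herbivore, skin: fur, habitat: swamp] — diet is herbivore, hence In.
[legs: 3, diet: herbivore, skin: feathers, habitat: swamp] — diet is herbivore, hence In.
[legs: 1, diet: omnivore, skin: fur, habitat: forest] — diet is omnivore, hence Out.
[legs: 6, diet: herbivore, skin: smooth, habitat: tundra] — diet is herbivore, hence In.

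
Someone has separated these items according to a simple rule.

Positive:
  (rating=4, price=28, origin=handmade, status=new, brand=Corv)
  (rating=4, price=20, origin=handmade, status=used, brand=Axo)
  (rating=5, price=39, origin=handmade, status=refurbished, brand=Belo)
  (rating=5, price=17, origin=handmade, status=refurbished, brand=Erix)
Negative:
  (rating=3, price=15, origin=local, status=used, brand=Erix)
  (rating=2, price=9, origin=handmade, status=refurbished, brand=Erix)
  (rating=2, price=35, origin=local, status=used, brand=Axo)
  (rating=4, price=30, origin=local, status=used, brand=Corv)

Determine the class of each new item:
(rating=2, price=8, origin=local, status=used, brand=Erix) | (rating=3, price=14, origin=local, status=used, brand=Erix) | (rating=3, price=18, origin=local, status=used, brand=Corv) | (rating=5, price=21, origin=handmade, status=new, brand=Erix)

'Positive' ⟺ origin is handmade AND price ≥ 15.
(rating=2, price=8, origin=local, status=used, brand=Erix) → origin is local, price = 8 → Negative. (rating=3, price=14, origin=local, status=used, brand=Erix) → origin is local, price = 14 → Negative. (rating=3, price=18, origin=local, status=used, brand=Corv) → origin is local, price = 18 → Negative. (rating=5, price=21, origin=handmade, status=new, brand=Erix) → origin is handmade, price = 21 → Positive.

Negative, Negative, Negative, Positive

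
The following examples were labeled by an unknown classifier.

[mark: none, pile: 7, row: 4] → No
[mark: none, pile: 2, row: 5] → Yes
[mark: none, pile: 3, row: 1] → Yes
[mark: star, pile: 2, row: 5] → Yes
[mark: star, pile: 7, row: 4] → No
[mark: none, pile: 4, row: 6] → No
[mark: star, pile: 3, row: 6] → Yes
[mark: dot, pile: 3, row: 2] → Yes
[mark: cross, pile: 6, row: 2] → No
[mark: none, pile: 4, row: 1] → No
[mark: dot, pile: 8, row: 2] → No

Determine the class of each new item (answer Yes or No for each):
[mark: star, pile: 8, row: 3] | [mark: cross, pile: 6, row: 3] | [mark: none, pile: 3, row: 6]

One predicate separates the groups cleanly: pile ≤ 3.
[mark: star, pile: 8, row: 3]: No (pile = 8). [mark: cross, pile: 6, row: 3]: No (pile = 6). [mark: none, pile: 3, row: 6]: Yes (pile = 3).

No, No, Yes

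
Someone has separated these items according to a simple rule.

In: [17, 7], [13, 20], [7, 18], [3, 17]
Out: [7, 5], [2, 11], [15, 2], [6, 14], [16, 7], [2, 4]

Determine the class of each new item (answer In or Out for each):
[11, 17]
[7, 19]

In, In

Every 'In' example satisfies: max ≥ 17. None of the 'Out' examples do.
In: [11, 17], since max 17.
In: [7, 19], since max 19.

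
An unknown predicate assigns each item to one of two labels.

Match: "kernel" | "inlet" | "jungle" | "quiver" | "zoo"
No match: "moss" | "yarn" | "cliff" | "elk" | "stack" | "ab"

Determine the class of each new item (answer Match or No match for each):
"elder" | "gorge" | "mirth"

The simplest hypothesis consistent with all the labels is: has ≥ 2 vowels.
"elder": 2 vowels, meets the rule → Match.
"gorge": 2 vowels, meets the rule → Match.
"mirth": 1 vowel, doesn't qualify → No match.

Match, Match, No match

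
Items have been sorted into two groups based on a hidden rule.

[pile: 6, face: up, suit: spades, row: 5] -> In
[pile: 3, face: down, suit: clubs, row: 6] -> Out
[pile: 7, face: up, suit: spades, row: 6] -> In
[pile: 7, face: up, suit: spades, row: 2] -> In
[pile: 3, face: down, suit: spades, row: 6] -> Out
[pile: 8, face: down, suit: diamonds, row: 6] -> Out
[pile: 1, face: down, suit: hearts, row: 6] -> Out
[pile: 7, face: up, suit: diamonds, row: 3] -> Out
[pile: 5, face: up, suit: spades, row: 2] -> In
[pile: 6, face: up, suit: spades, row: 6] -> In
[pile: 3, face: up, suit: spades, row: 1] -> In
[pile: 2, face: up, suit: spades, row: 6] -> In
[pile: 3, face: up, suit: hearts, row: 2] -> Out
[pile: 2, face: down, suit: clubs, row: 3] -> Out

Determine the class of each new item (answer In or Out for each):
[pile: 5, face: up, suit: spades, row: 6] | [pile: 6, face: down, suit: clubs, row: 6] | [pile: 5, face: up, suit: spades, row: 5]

In, Out, In

The simplest hypothesis consistent with all the labels is: suit is spades AND face is up.
[pile: 5, face: up, suit: spades, row: 6]: suit is spades, face is up, qualifies → In. [pile: 6, face: down, suit: clubs, row: 6]: suit is clubs, face is down, fails this test → Out. [pile: 5, face: up, suit: spades, row: 5]: suit is spades, face is up, qualifies → In.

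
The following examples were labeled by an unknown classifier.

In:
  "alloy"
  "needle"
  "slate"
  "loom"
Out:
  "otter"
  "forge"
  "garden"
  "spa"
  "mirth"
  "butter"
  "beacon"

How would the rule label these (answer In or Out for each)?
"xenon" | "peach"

Checking candidate rules against both groups, what survives is: contains 'l'.
"xenon" — no 'l', hence Out. "peach" — no 'l', hence Out.

Out, Out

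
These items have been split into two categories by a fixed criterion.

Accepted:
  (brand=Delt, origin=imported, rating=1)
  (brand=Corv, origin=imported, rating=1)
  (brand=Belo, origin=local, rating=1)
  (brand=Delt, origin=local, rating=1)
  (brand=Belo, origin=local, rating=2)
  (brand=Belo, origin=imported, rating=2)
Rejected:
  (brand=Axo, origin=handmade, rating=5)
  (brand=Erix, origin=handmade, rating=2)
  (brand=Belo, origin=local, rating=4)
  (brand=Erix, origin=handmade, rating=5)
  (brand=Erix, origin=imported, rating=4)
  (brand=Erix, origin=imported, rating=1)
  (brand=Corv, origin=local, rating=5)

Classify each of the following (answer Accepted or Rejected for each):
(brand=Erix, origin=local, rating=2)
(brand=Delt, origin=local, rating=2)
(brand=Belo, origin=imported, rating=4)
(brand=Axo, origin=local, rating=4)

One predicate separates the groups cleanly: brand is not Erix AND rating ≤ 2.

Rejected, Accepted, Rejected, Rejected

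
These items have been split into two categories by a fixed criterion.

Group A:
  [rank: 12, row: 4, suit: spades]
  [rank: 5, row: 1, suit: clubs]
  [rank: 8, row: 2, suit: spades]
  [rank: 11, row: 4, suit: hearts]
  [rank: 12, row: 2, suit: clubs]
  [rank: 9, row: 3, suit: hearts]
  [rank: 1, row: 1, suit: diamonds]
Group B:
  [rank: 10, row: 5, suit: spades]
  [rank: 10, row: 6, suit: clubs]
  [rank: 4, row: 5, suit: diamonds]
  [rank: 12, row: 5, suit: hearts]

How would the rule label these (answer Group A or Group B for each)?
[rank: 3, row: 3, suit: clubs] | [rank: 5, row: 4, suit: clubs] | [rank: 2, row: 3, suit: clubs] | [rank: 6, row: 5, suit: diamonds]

'Group A' ⟺ row ≤ 4.
Group A: [rank: 3, row: 3, suit: clubs], since row = 3.
Group A: [rank: 5, row: 4, suit: clubs], since row = 4.
Group A: [rank: 2, row: 3, suit: clubs], since row = 3.
Group B: [rank: 6, row: 5, suit: diamonds], since row = 5.

Group A, Group A, Group A, Group B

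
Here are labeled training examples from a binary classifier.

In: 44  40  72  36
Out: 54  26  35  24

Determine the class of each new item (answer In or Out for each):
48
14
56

The pattern is that an item is 'In' exactly when: multiple of 4 AND at least 26.
48: 48 = 4·12, 48 ≥ 26, has this property → In. 14: 14 = 4·3 + 2, 14 < 26, does not satisfy this → Out. 56: 56 = 4·14, 56 ≥ 26, has this property → In.

In, Out, In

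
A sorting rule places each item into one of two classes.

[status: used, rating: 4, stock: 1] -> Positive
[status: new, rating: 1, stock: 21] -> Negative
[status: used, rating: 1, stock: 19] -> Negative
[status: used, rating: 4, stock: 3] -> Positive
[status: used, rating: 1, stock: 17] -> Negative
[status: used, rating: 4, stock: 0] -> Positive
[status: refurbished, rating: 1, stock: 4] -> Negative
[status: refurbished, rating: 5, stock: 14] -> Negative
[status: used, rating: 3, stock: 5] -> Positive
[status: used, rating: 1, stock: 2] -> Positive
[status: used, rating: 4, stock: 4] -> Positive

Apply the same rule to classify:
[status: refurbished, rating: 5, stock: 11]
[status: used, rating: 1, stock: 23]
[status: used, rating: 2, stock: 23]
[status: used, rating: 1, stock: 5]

The classifier is using: status is used AND stock ≤ 5.

Negative, Negative, Negative, Positive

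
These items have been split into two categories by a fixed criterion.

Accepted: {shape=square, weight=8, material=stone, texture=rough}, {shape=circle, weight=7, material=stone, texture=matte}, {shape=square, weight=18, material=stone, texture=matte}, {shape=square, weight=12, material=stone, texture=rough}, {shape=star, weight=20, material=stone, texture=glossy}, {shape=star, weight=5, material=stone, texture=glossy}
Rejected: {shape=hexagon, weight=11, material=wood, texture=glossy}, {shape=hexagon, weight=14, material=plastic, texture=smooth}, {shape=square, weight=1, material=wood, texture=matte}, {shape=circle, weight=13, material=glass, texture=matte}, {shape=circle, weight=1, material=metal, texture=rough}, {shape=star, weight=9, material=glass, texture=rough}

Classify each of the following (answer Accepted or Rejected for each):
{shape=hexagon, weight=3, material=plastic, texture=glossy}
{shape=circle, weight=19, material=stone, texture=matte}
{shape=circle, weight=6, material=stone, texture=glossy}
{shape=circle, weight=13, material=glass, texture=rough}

'Accepted' ⟺ material is stone.

Rejected, Accepted, Accepted, Rejected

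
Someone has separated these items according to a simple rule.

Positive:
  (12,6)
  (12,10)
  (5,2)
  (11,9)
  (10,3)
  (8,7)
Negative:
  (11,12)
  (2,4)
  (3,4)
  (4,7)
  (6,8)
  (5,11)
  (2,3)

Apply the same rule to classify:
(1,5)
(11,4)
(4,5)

The common property of the 'Positive' items is: first > second. No 'Negative' item has it.
Negative: (1,5), since 1 < 5. Positive: (11,4), since 11 > 4. Negative: (4,5), since 4 < 5.

Negative, Positive, Negative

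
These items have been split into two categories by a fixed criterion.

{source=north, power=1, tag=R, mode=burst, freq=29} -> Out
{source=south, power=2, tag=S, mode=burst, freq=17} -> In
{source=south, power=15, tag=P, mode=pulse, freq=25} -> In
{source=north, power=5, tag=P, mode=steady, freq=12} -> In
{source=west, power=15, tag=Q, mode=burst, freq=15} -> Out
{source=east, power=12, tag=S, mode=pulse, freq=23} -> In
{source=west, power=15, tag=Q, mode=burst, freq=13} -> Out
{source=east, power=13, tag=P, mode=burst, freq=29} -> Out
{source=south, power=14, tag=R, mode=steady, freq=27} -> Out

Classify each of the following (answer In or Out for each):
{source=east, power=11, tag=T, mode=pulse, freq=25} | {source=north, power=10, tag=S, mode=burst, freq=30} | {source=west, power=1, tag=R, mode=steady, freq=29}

In, Out, Out

All 'In' examples share one property — tag is not Q AND freq ≤ 25 — and every 'Out' example lacks it.
{source=east, power=11, tag=T, mode=pulse, freq=25}: tag is T, freq = 25 — passes, so In.
{source=north, power=10, tag=S, mode=burst, freq=30}: tag is S, freq = 30 — fails this test, so Out.
{source=west, power=1, tag=R, mode=steady, freq=29}: tag is R, freq = 29 — fails this test, so Out.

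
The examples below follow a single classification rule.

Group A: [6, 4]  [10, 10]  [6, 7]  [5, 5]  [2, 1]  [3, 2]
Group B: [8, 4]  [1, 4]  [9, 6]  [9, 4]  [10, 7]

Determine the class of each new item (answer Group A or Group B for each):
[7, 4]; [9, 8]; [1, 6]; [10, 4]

Group B, Group A, Group B, Group B

'Group A' ⟺ |first − second| ≤ 2.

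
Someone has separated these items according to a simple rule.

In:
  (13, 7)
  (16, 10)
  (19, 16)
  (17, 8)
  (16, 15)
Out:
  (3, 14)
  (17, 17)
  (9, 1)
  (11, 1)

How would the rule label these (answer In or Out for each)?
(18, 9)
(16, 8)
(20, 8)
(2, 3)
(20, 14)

The common property of the 'In' items is: first > second AND sum ≥ 17. No 'Out' item has it.
(18, 9) — 18 > 9, 18+9 = 27, hence In.
(16, 8) — 16 > 8, 16+8 = 24, hence In.
(20, 8) — 20 > 8, 20+8 = 28, hence In.
(2, 3) — 2 < 3, 2+3 = 5, hence Out.
(20, 14) — 20 > 14, 20+14 = 34, hence In.

In, In, In, Out, In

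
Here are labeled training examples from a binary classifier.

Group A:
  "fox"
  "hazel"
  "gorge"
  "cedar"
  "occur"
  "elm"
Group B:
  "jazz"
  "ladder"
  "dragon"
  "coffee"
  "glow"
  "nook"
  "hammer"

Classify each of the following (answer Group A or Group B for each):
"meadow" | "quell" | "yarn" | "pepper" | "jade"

Group B, Group A, Group B, Group B, Group B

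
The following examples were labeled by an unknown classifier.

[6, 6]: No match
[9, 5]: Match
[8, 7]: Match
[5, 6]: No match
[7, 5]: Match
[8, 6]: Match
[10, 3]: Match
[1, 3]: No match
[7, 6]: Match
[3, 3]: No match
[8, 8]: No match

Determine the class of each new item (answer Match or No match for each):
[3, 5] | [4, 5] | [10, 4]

No match, No match, Match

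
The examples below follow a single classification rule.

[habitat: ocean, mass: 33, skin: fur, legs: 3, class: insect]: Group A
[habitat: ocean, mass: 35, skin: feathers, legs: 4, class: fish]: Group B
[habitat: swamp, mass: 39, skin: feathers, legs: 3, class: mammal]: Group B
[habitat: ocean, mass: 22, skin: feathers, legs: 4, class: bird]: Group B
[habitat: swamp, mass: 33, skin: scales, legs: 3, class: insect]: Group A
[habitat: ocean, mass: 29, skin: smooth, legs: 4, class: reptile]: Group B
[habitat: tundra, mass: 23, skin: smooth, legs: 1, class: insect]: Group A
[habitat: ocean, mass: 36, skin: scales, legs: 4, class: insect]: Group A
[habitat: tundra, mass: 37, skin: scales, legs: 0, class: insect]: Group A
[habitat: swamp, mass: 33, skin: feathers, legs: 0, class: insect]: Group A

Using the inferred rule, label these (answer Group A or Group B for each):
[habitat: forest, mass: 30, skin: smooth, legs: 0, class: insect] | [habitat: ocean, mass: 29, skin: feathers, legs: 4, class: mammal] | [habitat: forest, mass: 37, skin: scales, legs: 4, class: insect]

Group A, Group B, Group A

All 'Group A' examples share one property — class is insect — and every 'Group B' example lacks it.
[habitat: forest, mass: 30, skin: smooth, legs: 0, class: insect]: Group A (class is insect).
[habitat: ocean, mass: 29, skin: feathers, legs: 4, class: mammal]: Group B (class is mammal).
[habitat: forest, mass: 37, skin: scales, legs: 4, class: insect]: Group A (class is insect).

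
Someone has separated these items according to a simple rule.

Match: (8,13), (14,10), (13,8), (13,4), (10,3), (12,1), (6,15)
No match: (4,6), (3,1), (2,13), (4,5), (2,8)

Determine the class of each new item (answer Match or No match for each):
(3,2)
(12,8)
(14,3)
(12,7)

No match, Match, Match, Match

The rule appears to be: first ≥ 5.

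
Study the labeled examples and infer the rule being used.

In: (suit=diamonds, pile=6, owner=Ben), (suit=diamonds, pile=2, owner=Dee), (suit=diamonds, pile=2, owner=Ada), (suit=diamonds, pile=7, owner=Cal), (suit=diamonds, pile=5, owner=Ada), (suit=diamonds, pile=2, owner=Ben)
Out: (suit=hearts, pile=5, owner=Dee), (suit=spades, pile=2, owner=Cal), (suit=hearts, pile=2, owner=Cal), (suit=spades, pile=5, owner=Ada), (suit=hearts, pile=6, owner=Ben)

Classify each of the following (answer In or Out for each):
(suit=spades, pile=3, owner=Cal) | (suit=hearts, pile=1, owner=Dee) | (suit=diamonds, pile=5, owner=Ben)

Out, Out, In

All 'In' examples share one property — suit is diamonds — and every 'Out' example lacks it.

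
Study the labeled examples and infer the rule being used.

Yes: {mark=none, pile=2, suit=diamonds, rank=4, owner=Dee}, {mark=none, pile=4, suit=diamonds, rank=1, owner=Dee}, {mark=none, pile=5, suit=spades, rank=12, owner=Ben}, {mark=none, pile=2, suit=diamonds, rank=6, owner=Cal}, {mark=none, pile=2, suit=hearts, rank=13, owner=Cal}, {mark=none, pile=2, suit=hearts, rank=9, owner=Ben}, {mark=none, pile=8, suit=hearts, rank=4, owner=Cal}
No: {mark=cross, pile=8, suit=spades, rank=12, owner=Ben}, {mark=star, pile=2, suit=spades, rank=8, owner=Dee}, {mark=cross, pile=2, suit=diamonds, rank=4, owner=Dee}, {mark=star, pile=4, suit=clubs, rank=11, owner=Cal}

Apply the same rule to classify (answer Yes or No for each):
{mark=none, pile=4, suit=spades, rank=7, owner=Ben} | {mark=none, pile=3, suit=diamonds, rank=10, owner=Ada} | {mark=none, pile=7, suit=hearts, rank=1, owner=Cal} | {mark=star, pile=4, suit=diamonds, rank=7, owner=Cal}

Yes, Yes, Yes, No

The distinguishing property — mark is none — holds for all the 'Yes' cases and none of the 'No' cases.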